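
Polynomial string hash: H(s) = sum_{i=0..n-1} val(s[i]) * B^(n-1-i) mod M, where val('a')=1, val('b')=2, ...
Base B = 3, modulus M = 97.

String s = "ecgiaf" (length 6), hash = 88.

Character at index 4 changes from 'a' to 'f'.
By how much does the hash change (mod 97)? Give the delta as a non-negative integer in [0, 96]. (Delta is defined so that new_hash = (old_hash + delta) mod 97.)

Delta formula: (val(new) - val(old)) * B^(n-1-k) mod M
  val('f') - val('a') = 6 - 1 = 5
  B^(n-1-k) = 3^1 mod 97 = 3
  Delta = 5 * 3 mod 97 = 15

Answer: 15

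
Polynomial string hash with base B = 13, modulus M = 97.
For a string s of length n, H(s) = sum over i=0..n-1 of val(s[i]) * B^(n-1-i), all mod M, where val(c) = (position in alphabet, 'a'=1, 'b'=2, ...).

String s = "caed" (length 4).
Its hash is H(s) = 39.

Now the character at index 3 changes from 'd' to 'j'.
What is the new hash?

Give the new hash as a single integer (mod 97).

Answer: 45

Derivation:
val('d') = 4, val('j') = 10
Position k = 3, exponent = n-1-k = 0
B^0 mod M = 13^0 mod 97 = 1
Delta = (10 - 4) * 1 mod 97 = 6
New hash = (39 + 6) mod 97 = 45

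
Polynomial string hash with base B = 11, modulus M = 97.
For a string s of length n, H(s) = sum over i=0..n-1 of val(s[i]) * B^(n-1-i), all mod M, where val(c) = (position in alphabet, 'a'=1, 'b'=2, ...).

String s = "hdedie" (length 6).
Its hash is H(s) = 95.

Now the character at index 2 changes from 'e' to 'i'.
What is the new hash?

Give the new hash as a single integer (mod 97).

Answer: 84

Derivation:
val('e') = 5, val('i') = 9
Position k = 2, exponent = n-1-k = 3
B^3 mod M = 11^3 mod 97 = 70
Delta = (9 - 5) * 70 mod 97 = 86
New hash = (95 + 86) mod 97 = 84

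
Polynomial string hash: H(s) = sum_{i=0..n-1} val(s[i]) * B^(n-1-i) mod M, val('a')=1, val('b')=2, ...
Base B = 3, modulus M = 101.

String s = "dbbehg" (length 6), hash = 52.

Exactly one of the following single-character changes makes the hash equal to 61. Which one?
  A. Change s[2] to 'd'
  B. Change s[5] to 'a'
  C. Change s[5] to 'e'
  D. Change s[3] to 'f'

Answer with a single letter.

Answer: D

Derivation:
Option A: s[2]='b'->'d', delta=(4-2)*3^3 mod 101 = 54, hash=52+54 mod 101 = 5
Option B: s[5]='g'->'a', delta=(1-7)*3^0 mod 101 = 95, hash=52+95 mod 101 = 46
Option C: s[5]='g'->'e', delta=(5-7)*3^0 mod 101 = 99, hash=52+99 mod 101 = 50
Option D: s[3]='e'->'f', delta=(6-5)*3^2 mod 101 = 9, hash=52+9 mod 101 = 61 <-- target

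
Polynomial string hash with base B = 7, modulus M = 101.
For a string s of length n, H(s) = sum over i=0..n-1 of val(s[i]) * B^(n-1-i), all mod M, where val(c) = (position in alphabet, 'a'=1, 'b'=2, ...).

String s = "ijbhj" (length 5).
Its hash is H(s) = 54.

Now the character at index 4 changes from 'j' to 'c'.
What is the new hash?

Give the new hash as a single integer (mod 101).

Answer: 47

Derivation:
val('j') = 10, val('c') = 3
Position k = 4, exponent = n-1-k = 0
B^0 mod M = 7^0 mod 101 = 1
Delta = (3 - 10) * 1 mod 101 = 94
New hash = (54 + 94) mod 101 = 47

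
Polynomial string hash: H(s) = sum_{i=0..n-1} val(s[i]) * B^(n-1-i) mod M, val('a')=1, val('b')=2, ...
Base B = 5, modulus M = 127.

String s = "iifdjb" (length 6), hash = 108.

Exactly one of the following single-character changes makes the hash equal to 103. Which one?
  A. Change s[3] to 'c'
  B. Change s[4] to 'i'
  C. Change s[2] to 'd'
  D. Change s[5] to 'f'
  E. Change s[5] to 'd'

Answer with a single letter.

Option A: s[3]='d'->'c', delta=(3-4)*5^2 mod 127 = 102, hash=108+102 mod 127 = 83
Option B: s[4]='j'->'i', delta=(9-10)*5^1 mod 127 = 122, hash=108+122 mod 127 = 103 <-- target
Option C: s[2]='f'->'d', delta=(4-6)*5^3 mod 127 = 4, hash=108+4 mod 127 = 112
Option D: s[5]='b'->'f', delta=(6-2)*5^0 mod 127 = 4, hash=108+4 mod 127 = 112
Option E: s[5]='b'->'d', delta=(4-2)*5^0 mod 127 = 2, hash=108+2 mod 127 = 110

Answer: B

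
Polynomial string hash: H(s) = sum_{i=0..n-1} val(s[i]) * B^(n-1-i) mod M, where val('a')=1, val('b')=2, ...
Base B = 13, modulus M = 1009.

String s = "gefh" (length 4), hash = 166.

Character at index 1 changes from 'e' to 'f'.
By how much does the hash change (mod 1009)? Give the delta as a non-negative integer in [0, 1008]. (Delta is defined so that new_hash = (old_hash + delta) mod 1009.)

Answer: 169

Derivation:
Delta formula: (val(new) - val(old)) * B^(n-1-k) mod M
  val('f') - val('e') = 6 - 5 = 1
  B^(n-1-k) = 13^2 mod 1009 = 169
  Delta = 1 * 169 mod 1009 = 169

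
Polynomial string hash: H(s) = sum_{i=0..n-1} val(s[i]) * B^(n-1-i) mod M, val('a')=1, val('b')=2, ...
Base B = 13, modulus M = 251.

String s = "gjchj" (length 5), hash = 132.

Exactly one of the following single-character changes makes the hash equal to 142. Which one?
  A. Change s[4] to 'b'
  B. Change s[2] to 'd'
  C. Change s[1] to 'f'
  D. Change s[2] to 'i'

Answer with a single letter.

Option A: s[4]='j'->'b', delta=(2-10)*13^0 mod 251 = 243, hash=132+243 mod 251 = 124
Option B: s[2]='c'->'d', delta=(4-3)*13^2 mod 251 = 169, hash=132+169 mod 251 = 50
Option C: s[1]='j'->'f', delta=(6-10)*13^3 mod 251 = 248, hash=132+248 mod 251 = 129
Option D: s[2]='c'->'i', delta=(9-3)*13^2 mod 251 = 10, hash=132+10 mod 251 = 142 <-- target

Answer: D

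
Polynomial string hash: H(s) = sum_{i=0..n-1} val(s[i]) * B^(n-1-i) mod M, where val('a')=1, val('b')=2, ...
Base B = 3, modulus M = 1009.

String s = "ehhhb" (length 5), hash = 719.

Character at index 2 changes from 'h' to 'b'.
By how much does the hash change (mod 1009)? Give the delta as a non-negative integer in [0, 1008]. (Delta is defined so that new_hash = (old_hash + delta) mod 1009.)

Delta formula: (val(new) - val(old)) * B^(n-1-k) mod M
  val('b') - val('h') = 2 - 8 = -6
  B^(n-1-k) = 3^2 mod 1009 = 9
  Delta = -6 * 9 mod 1009 = 955

Answer: 955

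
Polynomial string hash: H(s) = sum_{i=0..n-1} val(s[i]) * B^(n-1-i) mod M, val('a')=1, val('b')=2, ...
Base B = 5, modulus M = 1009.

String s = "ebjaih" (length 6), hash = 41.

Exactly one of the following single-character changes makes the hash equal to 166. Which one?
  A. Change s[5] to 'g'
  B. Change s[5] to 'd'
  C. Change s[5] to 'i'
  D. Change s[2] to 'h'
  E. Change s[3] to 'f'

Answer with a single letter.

Option A: s[5]='h'->'g', delta=(7-8)*5^0 mod 1009 = 1008, hash=41+1008 mod 1009 = 40
Option B: s[5]='h'->'d', delta=(4-8)*5^0 mod 1009 = 1005, hash=41+1005 mod 1009 = 37
Option C: s[5]='h'->'i', delta=(9-8)*5^0 mod 1009 = 1, hash=41+1 mod 1009 = 42
Option D: s[2]='j'->'h', delta=(8-10)*5^3 mod 1009 = 759, hash=41+759 mod 1009 = 800
Option E: s[3]='a'->'f', delta=(6-1)*5^2 mod 1009 = 125, hash=41+125 mod 1009 = 166 <-- target

Answer: E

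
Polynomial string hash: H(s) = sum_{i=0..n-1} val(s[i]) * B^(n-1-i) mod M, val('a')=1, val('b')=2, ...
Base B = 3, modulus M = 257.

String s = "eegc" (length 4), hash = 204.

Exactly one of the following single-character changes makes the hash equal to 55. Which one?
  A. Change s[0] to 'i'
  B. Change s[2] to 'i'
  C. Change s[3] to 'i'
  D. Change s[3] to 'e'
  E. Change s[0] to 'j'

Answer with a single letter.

Answer: A

Derivation:
Option A: s[0]='e'->'i', delta=(9-5)*3^3 mod 257 = 108, hash=204+108 mod 257 = 55 <-- target
Option B: s[2]='g'->'i', delta=(9-7)*3^1 mod 257 = 6, hash=204+6 mod 257 = 210
Option C: s[3]='c'->'i', delta=(9-3)*3^0 mod 257 = 6, hash=204+6 mod 257 = 210
Option D: s[3]='c'->'e', delta=(5-3)*3^0 mod 257 = 2, hash=204+2 mod 257 = 206
Option E: s[0]='e'->'j', delta=(10-5)*3^3 mod 257 = 135, hash=204+135 mod 257 = 82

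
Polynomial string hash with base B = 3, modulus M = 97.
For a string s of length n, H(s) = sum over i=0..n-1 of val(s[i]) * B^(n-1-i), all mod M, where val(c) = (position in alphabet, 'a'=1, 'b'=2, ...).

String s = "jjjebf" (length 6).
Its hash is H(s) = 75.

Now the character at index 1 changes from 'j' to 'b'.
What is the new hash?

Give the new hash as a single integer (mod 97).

val('j') = 10, val('b') = 2
Position k = 1, exponent = n-1-k = 4
B^4 mod M = 3^4 mod 97 = 81
Delta = (2 - 10) * 81 mod 97 = 31
New hash = (75 + 31) mod 97 = 9

Answer: 9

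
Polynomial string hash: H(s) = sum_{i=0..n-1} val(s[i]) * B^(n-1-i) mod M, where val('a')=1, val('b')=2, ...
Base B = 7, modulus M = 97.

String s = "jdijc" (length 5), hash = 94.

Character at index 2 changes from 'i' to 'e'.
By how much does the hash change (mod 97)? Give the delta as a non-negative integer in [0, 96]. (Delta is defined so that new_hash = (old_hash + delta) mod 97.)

Answer: 95

Derivation:
Delta formula: (val(new) - val(old)) * B^(n-1-k) mod M
  val('e') - val('i') = 5 - 9 = -4
  B^(n-1-k) = 7^2 mod 97 = 49
  Delta = -4 * 49 mod 97 = 95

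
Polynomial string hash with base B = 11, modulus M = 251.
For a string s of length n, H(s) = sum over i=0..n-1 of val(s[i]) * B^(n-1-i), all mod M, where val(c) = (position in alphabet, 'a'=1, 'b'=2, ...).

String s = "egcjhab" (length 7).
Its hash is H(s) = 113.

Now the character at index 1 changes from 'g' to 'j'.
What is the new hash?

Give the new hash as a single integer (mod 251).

val('g') = 7, val('j') = 10
Position k = 1, exponent = n-1-k = 5
B^5 mod M = 11^5 mod 251 = 160
Delta = (10 - 7) * 160 mod 251 = 229
New hash = (113 + 229) mod 251 = 91

Answer: 91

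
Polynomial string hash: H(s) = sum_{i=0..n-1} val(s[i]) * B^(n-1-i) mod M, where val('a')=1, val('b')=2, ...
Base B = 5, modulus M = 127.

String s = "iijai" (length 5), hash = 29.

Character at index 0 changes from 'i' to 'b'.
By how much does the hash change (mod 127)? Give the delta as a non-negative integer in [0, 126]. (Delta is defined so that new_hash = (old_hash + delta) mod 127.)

Delta formula: (val(new) - val(old)) * B^(n-1-k) mod M
  val('b') - val('i') = 2 - 9 = -7
  B^(n-1-k) = 5^4 mod 127 = 117
  Delta = -7 * 117 mod 127 = 70

Answer: 70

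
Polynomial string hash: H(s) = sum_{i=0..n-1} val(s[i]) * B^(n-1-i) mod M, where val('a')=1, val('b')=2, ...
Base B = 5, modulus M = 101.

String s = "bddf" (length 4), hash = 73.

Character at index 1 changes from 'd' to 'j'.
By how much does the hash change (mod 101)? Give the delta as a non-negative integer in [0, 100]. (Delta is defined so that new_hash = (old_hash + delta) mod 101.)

Delta formula: (val(new) - val(old)) * B^(n-1-k) mod M
  val('j') - val('d') = 10 - 4 = 6
  B^(n-1-k) = 5^2 mod 101 = 25
  Delta = 6 * 25 mod 101 = 49

Answer: 49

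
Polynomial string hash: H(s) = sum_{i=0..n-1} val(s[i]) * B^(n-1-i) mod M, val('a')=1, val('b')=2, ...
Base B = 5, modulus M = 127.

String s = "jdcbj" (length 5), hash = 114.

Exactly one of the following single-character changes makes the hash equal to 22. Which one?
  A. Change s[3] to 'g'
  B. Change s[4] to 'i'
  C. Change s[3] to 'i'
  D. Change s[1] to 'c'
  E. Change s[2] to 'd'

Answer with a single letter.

Answer: C

Derivation:
Option A: s[3]='b'->'g', delta=(7-2)*5^1 mod 127 = 25, hash=114+25 mod 127 = 12
Option B: s[4]='j'->'i', delta=(9-10)*5^0 mod 127 = 126, hash=114+126 mod 127 = 113
Option C: s[3]='b'->'i', delta=(9-2)*5^1 mod 127 = 35, hash=114+35 mod 127 = 22 <-- target
Option D: s[1]='d'->'c', delta=(3-4)*5^3 mod 127 = 2, hash=114+2 mod 127 = 116
Option E: s[2]='c'->'d', delta=(4-3)*5^2 mod 127 = 25, hash=114+25 mod 127 = 12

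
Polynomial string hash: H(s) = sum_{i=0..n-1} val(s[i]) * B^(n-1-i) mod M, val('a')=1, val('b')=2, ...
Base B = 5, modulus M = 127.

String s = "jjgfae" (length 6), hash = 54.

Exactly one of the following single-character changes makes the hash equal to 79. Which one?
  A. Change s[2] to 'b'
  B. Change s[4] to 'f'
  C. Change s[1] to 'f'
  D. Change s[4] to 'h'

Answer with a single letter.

Option A: s[2]='g'->'b', delta=(2-7)*5^3 mod 127 = 10, hash=54+10 mod 127 = 64
Option B: s[4]='a'->'f', delta=(6-1)*5^1 mod 127 = 25, hash=54+25 mod 127 = 79 <-- target
Option C: s[1]='j'->'f', delta=(6-10)*5^4 mod 127 = 40, hash=54+40 mod 127 = 94
Option D: s[4]='a'->'h', delta=(8-1)*5^1 mod 127 = 35, hash=54+35 mod 127 = 89

Answer: B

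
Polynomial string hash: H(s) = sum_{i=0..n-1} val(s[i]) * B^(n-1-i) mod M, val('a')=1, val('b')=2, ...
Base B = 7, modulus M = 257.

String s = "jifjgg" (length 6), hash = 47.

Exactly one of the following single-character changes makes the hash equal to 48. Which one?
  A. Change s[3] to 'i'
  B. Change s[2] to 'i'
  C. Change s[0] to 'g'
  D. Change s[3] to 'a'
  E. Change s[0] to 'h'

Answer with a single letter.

Answer: B

Derivation:
Option A: s[3]='j'->'i', delta=(9-10)*7^2 mod 257 = 208, hash=47+208 mod 257 = 255
Option B: s[2]='f'->'i', delta=(9-6)*7^3 mod 257 = 1, hash=47+1 mod 257 = 48 <-- target
Option C: s[0]='j'->'g', delta=(7-10)*7^5 mod 257 = 208, hash=47+208 mod 257 = 255
Option D: s[3]='j'->'a', delta=(1-10)*7^2 mod 257 = 73, hash=47+73 mod 257 = 120
Option E: s[0]='j'->'h', delta=(8-10)*7^5 mod 257 = 53, hash=47+53 mod 257 = 100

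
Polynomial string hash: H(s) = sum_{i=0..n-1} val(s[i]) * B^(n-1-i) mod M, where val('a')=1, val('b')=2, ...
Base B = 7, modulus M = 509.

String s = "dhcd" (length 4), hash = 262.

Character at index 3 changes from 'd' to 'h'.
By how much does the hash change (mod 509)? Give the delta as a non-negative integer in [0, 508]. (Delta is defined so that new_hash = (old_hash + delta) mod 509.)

Answer: 4

Derivation:
Delta formula: (val(new) - val(old)) * B^(n-1-k) mod M
  val('h') - val('d') = 8 - 4 = 4
  B^(n-1-k) = 7^0 mod 509 = 1
  Delta = 4 * 1 mod 509 = 4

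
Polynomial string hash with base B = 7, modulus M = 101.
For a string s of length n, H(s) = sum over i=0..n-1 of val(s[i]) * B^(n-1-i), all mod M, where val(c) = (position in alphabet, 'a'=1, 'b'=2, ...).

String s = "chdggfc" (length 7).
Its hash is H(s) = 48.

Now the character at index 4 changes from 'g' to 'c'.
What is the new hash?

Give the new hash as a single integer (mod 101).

Answer: 54

Derivation:
val('g') = 7, val('c') = 3
Position k = 4, exponent = n-1-k = 2
B^2 mod M = 7^2 mod 101 = 49
Delta = (3 - 7) * 49 mod 101 = 6
New hash = (48 + 6) mod 101 = 54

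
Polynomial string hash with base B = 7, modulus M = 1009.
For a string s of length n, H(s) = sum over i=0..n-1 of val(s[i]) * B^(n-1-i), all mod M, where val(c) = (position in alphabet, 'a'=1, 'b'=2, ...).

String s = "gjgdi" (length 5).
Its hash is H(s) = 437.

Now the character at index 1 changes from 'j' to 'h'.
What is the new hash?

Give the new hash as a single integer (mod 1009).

Answer: 760

Derivation:
val('j') = 10, val('h') = 8
Position k = 1, exponent = n-1-k = 3
B^3 mod M = 7^3 mod 1009 = 343
Delta = (8 - 10) * 343 mod 1009 = 323
New hash = (437 + 323) mod 1009 = 760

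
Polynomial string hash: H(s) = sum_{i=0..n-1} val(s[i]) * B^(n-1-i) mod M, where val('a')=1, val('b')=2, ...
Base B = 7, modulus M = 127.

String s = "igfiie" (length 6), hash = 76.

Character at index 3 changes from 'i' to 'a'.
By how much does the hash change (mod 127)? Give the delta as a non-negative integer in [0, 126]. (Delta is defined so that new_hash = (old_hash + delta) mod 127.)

Answer: 116

Derivation:
Delta formula: (val(new) - val(old)) * B^(n-1-k) mod M
  val('a') - val('i') = 1 - 9 = -8
  B^(n-1-k) = 7^2 mod 127 = 49
  Delta = -8 * 49 mod 127 = 116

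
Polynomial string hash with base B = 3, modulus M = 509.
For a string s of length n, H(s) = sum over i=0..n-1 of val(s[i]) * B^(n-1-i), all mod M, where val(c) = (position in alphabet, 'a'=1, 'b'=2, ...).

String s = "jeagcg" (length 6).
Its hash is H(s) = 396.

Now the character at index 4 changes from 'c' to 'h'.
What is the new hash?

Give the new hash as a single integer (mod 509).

val('c') = 3, val('h') = 8
Position k = 4, exponent = n-1-k = 1
B^1 mod M = 3^1 mod 509 = 3
Delta = (8 - 3) * 3 mod 509 = 15
New hash = (396 + 15) mod 509 = 411

Answer: 411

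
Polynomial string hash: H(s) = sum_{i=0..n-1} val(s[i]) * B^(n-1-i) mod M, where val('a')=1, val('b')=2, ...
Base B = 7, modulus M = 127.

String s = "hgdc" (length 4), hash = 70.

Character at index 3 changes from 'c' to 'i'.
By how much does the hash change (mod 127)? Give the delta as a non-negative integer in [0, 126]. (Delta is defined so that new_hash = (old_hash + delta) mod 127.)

Answer: 6

Derivation:
Delta formula: (val(new) - val(old)) * B^(n-1-k) mod M
  val('i') - val('c') = 9 - 3 = 6
  B^(n-1-k) = 7^0 mod 127 = 1
  Delta = 6 * 1 mod 127 = 6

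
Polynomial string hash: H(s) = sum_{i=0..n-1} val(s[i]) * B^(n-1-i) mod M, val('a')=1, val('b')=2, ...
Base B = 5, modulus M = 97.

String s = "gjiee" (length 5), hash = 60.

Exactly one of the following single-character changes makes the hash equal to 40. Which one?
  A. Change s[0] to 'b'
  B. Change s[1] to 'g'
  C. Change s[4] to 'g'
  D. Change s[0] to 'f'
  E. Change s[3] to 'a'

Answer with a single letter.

Option A: s[0]='g'->'b', delta=(2-7)*5^4 mod 97 = 76, hash=60+76 mod 97 = 39
Option B: s[1]='j'->'g', delta=(7-10)*5^3 mod 97 = 13, hash=60+13 mod 97 = 73
Option C: s[4]='e'->'g', delta=(7-5)*5^0 mod 97 = 2, hash=60+2 mod 97 = 62
Option D: s[0]='g'->'f', delta=(6-7)*5^4 mod 97 = 54, hash=60+54 mod 97 = 17
Option E: s[3]='e'->'a', delta=(1-5)*5^1 mod 97 = 77, hash=60+77 mod 97 = 40 <-- target

Answer: E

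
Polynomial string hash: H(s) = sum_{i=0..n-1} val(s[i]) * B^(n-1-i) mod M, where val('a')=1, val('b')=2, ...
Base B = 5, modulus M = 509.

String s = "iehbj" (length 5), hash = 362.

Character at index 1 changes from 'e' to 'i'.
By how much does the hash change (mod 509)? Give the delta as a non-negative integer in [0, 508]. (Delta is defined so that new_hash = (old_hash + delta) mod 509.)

Delta formula: (val(new) - val(old)) * B^(n-1-k) mod M
  val('i') - val('e') = 9 - 5 = 4
  B^(n-1-k) = 5^3 mod 509 = 125
  Delta = 4 * 125 mod 509 = 500

Answer: 500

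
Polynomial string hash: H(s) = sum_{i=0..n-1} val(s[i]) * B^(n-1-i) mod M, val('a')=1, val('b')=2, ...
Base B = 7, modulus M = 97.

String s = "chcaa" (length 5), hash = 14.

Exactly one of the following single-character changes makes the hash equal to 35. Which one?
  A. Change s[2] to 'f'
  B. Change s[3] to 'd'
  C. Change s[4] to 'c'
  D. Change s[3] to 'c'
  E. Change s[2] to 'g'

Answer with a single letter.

Answer: B

Derivation:
Option A: s[2]='c'->'f', delta=(6-3)*7^2 mod 97 = 50, hash=14+50 mod 97 = 64
Option B: s[3]='a'->'d', delta=(4-1)*7^1 mod 97 = 21, hash=14+21 mod 97 = 35 <-- target
Option C: s[4]='a'->'c', delta=(3-1)*7^0 mod 97 = 2, hash=14+2 mod 97 = 16
Option D: s[3]='a'->'c', delta=(3-1)*7^1 mod 97 = 14, hash=14+14 mod 97 = 28
Option E: s[2]='c'->'g', delta=(7-3)*7^2 mod 97 = 2, hash=14+2 mod 97 = 16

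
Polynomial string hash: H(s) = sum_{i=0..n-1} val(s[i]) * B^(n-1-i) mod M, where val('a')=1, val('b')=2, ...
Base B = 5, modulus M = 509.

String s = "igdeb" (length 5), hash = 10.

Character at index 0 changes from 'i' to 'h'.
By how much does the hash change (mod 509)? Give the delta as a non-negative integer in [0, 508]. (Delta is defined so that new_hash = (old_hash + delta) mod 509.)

Answer: 393

Derivation:
Delta formula: (val(new) - val(old)) * B^(n-1-k) mod M
  val('h') - val('i') = 8 - 9 = -1
  B^(n-1-k) = 5^4 mod 509 = 116
  Delta = -1 * 116 mod 509 = 393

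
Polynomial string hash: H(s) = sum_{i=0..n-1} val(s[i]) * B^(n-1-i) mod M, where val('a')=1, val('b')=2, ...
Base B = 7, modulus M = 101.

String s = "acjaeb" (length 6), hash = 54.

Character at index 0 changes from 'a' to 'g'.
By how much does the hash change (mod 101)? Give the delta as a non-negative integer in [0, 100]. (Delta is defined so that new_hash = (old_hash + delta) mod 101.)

Answer: 44

Derivation:
Delta formula: (val(new) - val(old)) * B^(n-1-k) mod M
  val('g') - val('a') = 7 - 1 = 6
  B^(n-1-k) = 7^5 mod 101 = 41
  Delta = 6 * 41 mod 101 = 44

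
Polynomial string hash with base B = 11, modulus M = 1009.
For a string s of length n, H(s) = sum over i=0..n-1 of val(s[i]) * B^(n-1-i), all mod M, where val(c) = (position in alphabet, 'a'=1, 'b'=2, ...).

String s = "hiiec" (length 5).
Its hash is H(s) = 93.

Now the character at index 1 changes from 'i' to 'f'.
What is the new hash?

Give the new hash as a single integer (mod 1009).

Answer: 136

Derivation:
val('i') = 9, val('f') = 6
Position k = 1, exponent = n-1-k = 3
B^3 mod M = 11^3 mod 1009 = 322
Delta = (6 - 9) * 322 mod 1009 = 43
New hash = (93 + 43) mod 1009 = 136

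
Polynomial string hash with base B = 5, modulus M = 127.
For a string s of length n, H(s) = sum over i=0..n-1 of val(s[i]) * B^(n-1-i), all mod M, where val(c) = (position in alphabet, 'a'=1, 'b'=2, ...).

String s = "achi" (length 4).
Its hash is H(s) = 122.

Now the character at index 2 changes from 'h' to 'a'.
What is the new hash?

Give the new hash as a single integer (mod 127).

val('h') = 8, val('a') = 1
Position k = 2, exponent = n-1-k = 1
B^1 mod M = 5^1 mod 127 = 5
Delta = (1 - 8) * 5 mod 127 = 92
New hash = (122 + 92) mod 127 = 87

Answer: 87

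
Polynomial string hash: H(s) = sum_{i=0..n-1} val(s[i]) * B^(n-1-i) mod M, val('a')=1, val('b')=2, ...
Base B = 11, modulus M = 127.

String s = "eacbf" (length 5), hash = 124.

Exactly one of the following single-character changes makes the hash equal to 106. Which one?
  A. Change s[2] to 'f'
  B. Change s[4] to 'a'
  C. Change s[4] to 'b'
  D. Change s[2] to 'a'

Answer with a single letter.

Option A: s[2]='c'->'f', delta=(6-3)*11^2 mod 127 = 109, hash=124+109 mod 127 = 106 <-- target
Option B: s[4]='f'->'a', delta=(1-6)*11^0 mod 127 = 122, hash=124+122 mod 127 = 119
Option C: s[4]='f'->'b', delta=(2-6)*11^0 mod 127 = 123, hash=124+123 mod 127 = 120
Option D: s[2]='c'->'a', delta=(1-3)*11^2 mod 127 = 12, hash=124+12 mod 127 = 9

Answer: A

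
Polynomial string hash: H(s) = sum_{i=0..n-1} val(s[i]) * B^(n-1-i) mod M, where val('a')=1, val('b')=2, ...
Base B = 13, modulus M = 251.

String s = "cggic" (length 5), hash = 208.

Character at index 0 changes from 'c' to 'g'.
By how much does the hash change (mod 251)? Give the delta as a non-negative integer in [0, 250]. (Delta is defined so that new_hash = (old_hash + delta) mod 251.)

Answer: 39

Derivation:
Delta formula: (val(new) - val(old)) * B^(n-1-k) mod M
  val('g') - val('c') = 7 - 3 = 4
  B^(n-1-k) = 13^4 mod 251 = 198
  Delta = 4 * 198 mod 251 = 39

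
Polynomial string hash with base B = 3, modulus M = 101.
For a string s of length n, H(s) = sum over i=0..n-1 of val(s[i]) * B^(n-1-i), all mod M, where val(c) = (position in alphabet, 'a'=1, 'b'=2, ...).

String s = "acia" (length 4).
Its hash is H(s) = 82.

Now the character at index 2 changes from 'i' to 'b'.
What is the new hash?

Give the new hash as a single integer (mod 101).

Answer: 61

Derivation:
val('i') = 9, val('b') = 2
Position k = 2, exponent = n-1-k = 1
B^1 mod M = 3^1 mod 101 = 3
Delta = (2 - 9) * 3 mod 101 = 80
New hash = (82 + 80) mod 101 = 61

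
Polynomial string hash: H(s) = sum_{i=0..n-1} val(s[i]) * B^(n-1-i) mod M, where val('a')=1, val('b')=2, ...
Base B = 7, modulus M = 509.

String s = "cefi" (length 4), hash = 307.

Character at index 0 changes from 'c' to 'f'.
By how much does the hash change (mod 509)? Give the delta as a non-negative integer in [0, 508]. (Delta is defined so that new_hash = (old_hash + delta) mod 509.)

Delta formula: (val(new) - val(old)) * B^(n-1-k) mod M
  val('f') - val('c') = 6 - 3 = 3
  B^(n-1-k) = 7^3 mod 509 = 343
  Delta = 3 * 343 mod 509 = 11

Answer: 11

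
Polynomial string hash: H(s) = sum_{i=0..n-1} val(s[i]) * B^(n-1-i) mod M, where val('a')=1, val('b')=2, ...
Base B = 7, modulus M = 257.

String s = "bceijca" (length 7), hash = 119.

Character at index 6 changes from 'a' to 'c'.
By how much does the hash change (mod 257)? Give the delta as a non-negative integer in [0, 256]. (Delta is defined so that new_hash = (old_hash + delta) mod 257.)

Answer: 2

Derivation:
Delta formula: (val(new) - val(old)) * B^(n-1-k) mod M
  val('c') - val('a') = 3 - 1 = 2
  B^(n-1-k) = 7^0 mod 257 = 1
  Delta = 2 * 1 mod 257 = 2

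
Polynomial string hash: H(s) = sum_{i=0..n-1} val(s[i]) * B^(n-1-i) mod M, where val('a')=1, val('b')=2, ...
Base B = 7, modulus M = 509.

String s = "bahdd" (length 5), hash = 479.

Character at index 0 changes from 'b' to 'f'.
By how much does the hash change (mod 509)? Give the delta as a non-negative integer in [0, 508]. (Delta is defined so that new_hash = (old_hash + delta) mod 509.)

Answer: 442

Derivation:
Delta formula: (val(new) - val(old)) * B^(n-1-k) mod M
  val('f') - val('b') = 6 - 2 = 4
  B^(n-1-k) = 7^4 mod 509 = 365
  Delta = 4 * 365 mod 509 = 442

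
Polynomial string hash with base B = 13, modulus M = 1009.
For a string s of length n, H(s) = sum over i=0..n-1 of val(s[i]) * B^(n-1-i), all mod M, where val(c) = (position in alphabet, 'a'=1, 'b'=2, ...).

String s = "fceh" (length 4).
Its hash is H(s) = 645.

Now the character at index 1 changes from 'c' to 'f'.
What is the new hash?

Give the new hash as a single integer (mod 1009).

Answer: 143

Derivation:
val('c') = 3, val('f') = 6
Position k = 1, exponent = n-1-k = 2
B^2 mod M = 13^2 mod 1009 = 169
Delta = (6 - 3) * 169 mod 1009 = 507
New hash = (645 + 507) mod 1009 = 143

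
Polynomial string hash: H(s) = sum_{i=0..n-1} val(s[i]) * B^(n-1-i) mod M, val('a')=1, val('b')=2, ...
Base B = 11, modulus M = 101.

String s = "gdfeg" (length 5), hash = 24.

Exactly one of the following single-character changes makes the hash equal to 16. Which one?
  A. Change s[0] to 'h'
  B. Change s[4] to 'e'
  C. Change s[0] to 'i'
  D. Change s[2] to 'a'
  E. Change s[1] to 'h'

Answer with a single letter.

Answer: C

Derivation:
Option A: s[0]='g'->'h', delta=(8-7)*11^4 mod 101 = 97, hash=24+97 mod 101 = 20
Option B: s[4]='g'->'e', delta=(5-7)*11^0 mod 101 = 99, hash=24+99 mod 101 = 22
Option C: s[0]='g'->'i', delta=(9-7)*11^4 mod 101 = 93, hash=24+93 mod 101 = 16 <-- target
Option D: s[2]='f'->'a', delta=(1-6)*11^2 mod 101 = 1, hash=24+1 mod 101 = 25
Option E: s[1]='d'->'h', delta=(8-4)*11^3 mod 101 = 72, hash=24+72 mod 101 = 96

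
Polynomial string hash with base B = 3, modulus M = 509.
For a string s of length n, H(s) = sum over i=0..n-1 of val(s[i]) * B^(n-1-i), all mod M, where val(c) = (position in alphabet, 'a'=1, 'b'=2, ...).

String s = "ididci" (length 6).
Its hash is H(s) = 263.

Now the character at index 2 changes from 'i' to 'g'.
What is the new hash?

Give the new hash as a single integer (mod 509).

val('i') = 9, val('g') = 7
Position k = 2, exponent = n-1-k = 3
B^3 mod M = 3^3 mod 509 = 27
Delta = (7 - 9) * 27 mod 509 = 455
New hash = (263 + 455) mod 509 = 209

Answer: 209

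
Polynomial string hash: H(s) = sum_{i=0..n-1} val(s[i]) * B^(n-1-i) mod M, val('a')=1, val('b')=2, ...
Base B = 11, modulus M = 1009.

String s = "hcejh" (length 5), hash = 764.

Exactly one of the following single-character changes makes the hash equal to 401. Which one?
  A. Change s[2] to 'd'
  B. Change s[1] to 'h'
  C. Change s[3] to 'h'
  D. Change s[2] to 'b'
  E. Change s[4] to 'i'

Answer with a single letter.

Option A: s[2]='e'->'d', delta=(4-5)*11^2 mod 1009 = 888, hash=764+888 mod 1009 = 643
Option B: s[1]='c'->'h', delta=(8-3)*11^3 mod 1009 = 601, hash=764+601 mod 1009 = 356
Option C: s[3]='j'->'h', delta=(8-10)*11^1 mod 1009 = 987, hash=764+987 mod 1009 = 742
Option D: s[2]='e'->'b', delta=(2-5)*11^2 mod 1009 = 646, hash=764+646 mod 1009 = 401 <-- target
Option E: s[4]='h'->'i', delta=(9-8)*11^0 mod 1009 = 1, hash=764+1 mod 1009 = 765

Answer: D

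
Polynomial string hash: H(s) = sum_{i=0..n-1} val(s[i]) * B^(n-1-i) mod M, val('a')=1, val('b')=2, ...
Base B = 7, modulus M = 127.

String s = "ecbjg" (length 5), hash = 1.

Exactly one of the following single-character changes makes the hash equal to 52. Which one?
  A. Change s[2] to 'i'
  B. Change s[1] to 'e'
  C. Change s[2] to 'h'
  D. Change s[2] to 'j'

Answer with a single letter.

Option A: s[2]='b'->'i', delta=(9-2)*7^2 mod 127 = 89, hash=1+89 mod 127 = 90
Option B: s[1]='c'->'e', delta=(5-3)*7^3 mod 127 = 51, hash=1+51 mod 127 = 52 <-- target
Option C: s[2]='b'->'h', delta=(8-2)*7^2 mod 127 = 40, hash=1+40 mod 127 = 41
Option D: s[2]='b'->'j', delta=(10-2)*7^2 mod 127 = 11, hash=1+11 mod 127 = 12

Answer: B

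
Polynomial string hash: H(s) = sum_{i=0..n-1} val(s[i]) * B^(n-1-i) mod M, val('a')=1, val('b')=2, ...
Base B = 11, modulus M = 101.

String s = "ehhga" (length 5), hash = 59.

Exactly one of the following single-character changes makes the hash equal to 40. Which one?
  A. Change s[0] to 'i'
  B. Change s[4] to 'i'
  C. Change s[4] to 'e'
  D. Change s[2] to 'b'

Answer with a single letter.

Answer: D

Derivation:
Option A: s[0]='e'->'i', delta=(9-5)*11^4 mod 101 = 85, hash=59+85 mod 101 = 43
Option B: s[4]='a'->'i', delta=(9-1)*11^0 mod 101 = 8, hash=59+8 mod 101 = 67
Option C: s[4]='a'->'e', delta=(5-1)*11^0 mod 101 = 4, hash=59+4 mod 101 = 63
Option D: s[2]='h'->'b', delta=(2-8)*11^2 mod 101 = 82, hash=59+82 mod 101 = 40 <-- target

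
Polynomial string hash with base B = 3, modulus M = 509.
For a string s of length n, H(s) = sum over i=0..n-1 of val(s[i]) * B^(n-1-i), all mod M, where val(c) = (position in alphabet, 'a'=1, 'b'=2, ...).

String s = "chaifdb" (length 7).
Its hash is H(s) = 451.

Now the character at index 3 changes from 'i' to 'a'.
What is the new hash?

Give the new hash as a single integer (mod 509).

Answer: 235

Derivation:
val('i') = 9, val('a') = 1
Position k = 3, exponent = n-1-k = 3
B^3 mod M = 3^3 mod 509 = 27
Delta = (1 - 9) * 27 mod 509 = 293
New hash = (451 + 293) mod 509 = 235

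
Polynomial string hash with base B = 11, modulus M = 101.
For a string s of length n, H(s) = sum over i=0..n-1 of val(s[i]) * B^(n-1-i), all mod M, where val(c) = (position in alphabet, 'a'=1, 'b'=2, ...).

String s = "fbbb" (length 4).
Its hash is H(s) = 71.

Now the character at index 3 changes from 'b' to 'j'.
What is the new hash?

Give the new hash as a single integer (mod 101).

Answer: 79

Derivation:
val('b') = 2, val('j') = 10
Position k = 3, exponent = n-1-k = 0
B^0 mod M = 11^0 mod 101 = 1
Delta = (10 - 2) * 1 mod 101 = 8
New hash = (71 + 8) mod 101 = 79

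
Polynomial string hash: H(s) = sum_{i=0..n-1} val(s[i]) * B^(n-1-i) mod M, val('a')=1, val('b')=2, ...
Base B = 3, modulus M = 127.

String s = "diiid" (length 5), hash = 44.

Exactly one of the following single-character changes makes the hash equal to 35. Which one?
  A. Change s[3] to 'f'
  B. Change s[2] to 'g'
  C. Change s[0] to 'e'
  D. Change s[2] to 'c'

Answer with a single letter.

Answer: A

Derivation:
Option A: s[3]='i'->'f', delta=(6-9)*3^1 mod 127 = 118, hash=44+118 mod 127 = 35 <-- target
Option B: s[2]='i'->'g', delta=(7-9)*3^2 mod 127 = 109, hash=44+109 mod 127 = 26
Option C: s[0]='d'->'e', delta=(5-4)*3^4 mod 127 = 81, hash=44+81 mod 127 = 125
Option D: s[2]='i'->'c', delta=(3-9)*3^2 mod 127 = 73, hash=44+73 mod 127 = 117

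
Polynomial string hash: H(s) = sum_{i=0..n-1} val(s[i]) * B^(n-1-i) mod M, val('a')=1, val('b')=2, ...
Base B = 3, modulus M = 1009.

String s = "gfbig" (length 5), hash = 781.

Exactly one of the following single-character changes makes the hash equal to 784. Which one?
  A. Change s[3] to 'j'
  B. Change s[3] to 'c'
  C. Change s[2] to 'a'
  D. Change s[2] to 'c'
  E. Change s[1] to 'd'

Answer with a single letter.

Answer: A

Derivation:
Option A: s[3]='i'->'j', delta=(10-9)*3^1 mod 1009 = 3, hash=781+3 mod 1009 = 784 <-- target
Option B: s[3]='i'->'c', delta=(3-9)*3^1 mod 1009 = 991, hash=781+991 mod 1009 = 763
Option C: s[2]='b'->'a', delta=(1-2)*3^2 mod 1009 = 1000, hash=781+1000 mod 1009 = 772
Option D: s[2]='b'->'c', delta=(3-2)*3^2 mod 1009 = 9, hash=781+9 mod 1009 = 790
Option E: s[1]='f'->'d', delta=(4-6)*3^3 mod 1009 = 955, hash=781+955 mod 1009 = 727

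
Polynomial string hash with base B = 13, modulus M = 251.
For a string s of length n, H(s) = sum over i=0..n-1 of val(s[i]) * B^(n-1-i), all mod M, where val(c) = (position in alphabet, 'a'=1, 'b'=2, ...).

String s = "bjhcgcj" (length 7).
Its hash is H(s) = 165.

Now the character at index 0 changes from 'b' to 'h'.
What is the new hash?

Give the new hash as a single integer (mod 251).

Answer: 137

Derivation:
val('b') = 2, val('h') = 8
Position k = 0, exponent = n-1-k = 6
B^6 mod M = 13^6 mod 251 = 79
Delta = (8 - 2) * 79 mod 251 = 223
New hash = (165 + 223) mod 251 = 137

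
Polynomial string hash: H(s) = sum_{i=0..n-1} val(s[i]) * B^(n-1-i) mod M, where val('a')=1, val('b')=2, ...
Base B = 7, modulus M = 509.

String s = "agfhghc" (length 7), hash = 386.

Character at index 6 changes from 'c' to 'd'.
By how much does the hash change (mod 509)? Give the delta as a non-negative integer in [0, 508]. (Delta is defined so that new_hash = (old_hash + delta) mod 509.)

Delta formula: (val(new) - val(old)) * B^(n-1-k) mod M
  val('d') - val('c') = 4 - 3 = 1
  B^(n-1-k) = 7^0 mod 509 = 1
  Delta = 1 * 1 mod 509 = 1

Answer: 1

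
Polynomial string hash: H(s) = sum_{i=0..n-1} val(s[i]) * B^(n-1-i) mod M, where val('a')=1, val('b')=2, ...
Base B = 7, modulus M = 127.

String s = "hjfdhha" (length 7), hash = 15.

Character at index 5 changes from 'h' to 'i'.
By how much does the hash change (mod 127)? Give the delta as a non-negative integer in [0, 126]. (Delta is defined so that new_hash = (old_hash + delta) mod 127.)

Delta formula: (val(new) - val(old)) * B^(n-1-k) mod M
  val('i') - val('h') = 9 - 8 = 1
  B^(n-1-k) = 7^1 mod 127 = 7
  Delta = 1 * 7 mod 127 = 7

Answer: 7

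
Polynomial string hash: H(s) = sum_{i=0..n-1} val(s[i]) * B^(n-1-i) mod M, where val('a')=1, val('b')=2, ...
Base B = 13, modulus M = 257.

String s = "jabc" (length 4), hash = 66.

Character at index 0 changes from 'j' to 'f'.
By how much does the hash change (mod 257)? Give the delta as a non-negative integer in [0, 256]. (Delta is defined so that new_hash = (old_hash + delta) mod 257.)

Delta formula: (val(new) - val(old)) * B^(n-1-k) mod M
  val('f') - val('j') = 6 - 10 = -4
  B^(n-1-k) = 13^3 mod 257 = 141
  Delta = -4 * 141 mod 257 = 207

Answer: 207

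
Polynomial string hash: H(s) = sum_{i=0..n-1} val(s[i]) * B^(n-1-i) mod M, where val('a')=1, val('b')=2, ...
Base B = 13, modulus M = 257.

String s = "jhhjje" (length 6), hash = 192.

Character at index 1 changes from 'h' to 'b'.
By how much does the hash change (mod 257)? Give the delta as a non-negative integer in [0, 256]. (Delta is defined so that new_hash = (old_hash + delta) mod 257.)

Answer: 53

Derivation:
Delta formula: (val(new) - val(old)) * B^(n-1-k) mod M
  val('b') - val('h') = 2 - 8 = -6
  B^(n-1-k) = 13^4 mod 257 = 34
  Delta = -6 * 34 mod 257 = 53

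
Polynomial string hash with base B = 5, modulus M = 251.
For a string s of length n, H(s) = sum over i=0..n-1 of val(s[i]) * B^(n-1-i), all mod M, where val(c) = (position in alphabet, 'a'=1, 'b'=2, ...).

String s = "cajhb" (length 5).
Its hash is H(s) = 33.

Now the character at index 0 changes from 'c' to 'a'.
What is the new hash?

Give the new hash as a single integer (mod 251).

val('c') = 3, val('a') = 1
Position k = 0, exponent = n-1-k = 4
B^4 mod M = 5^4 mod 251 = 123
Delta = (1 - 3) * 123 mod 251 = 5
New hash = (33 + 5) mod 251 = 38

Answer: 38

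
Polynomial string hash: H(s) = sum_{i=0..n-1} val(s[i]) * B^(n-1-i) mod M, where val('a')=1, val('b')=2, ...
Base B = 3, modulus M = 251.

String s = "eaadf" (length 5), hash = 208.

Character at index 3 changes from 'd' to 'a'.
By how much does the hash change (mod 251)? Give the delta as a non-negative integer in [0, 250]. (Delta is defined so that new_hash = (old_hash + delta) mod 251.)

Answer: 242

Derivation:
Delta formula: (val(new) - val(old)) * B^(n-1-k) mod M
  val('a') - val('d') = 1 - 4 = -3
  B^(n-1-k) = 3^1 mod 251 = 3
  Delta = -3 * 3 mod 251 = 242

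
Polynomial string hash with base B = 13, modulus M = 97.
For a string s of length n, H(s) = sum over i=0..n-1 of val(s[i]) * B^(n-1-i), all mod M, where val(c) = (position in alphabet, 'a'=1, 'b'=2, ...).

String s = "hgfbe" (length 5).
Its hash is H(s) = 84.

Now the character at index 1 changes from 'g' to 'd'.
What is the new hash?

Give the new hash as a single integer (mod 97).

val('g') = 7, val('d') = 4
Position k = 1, exponent = n-1-k = 3
B^3 mod M = 13^3 mod 97 = 63
Delta = (4 - 7) * 63 mod 97 = 5
New hash = (84 + 5) mod 97 = 89

Answer: 89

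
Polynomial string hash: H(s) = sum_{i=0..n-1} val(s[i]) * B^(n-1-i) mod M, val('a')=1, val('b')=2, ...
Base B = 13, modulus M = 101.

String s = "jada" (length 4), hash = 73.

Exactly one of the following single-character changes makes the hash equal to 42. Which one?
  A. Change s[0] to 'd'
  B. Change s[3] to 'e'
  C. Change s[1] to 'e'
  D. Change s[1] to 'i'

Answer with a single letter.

Option A: s[0]='j'->'d', delta=(4-10)*13^3 mod 101 = 49, hash=73+49 mod 101 = 21
Option B: s[3]='a'->'e', delta=(5-1)*13^0 mod 101 = 4, hash=73+4 mod 101 = 77
Option C: s[1]='a'->'e', delta=(5-1)*13^2 mod 101 = 70, hash=73+70 mod 101 = 42 <-- target
Option D: s[1]='a'->'i', delta=(9-1)*13^2 mod 101 = 39, hash=73+39 mod 101 = 11

Answer: C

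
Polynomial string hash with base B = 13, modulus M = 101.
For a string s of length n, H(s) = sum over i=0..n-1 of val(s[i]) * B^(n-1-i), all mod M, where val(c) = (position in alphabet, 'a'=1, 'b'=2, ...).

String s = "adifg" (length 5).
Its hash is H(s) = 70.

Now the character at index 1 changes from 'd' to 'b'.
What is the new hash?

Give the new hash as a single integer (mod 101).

val('d') = 4, val('b') = 2
Position k = 1, exponent = n-1-k = 3
B^3 mod M = 13^3 mod 101 = 76
Delta = (2 - 4) * 76 mod 101 = 50
New hash = (70 + 50) mod 101 = 19

Answer: 19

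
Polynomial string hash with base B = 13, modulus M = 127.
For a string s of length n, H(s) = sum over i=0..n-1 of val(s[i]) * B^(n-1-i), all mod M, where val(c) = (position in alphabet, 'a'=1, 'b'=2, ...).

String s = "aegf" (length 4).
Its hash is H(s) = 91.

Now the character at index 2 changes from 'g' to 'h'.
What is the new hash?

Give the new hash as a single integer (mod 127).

val('g') = 7, val('h') = 8
Position k = 2, exponent = n-1-k = 1
B^1 mod M = 13^1 mod 127 = 13
Delta = (8 - 7) * 13 mod 127 = 13
New hash = (91 + 13) mod 127 = 104

Answer: 104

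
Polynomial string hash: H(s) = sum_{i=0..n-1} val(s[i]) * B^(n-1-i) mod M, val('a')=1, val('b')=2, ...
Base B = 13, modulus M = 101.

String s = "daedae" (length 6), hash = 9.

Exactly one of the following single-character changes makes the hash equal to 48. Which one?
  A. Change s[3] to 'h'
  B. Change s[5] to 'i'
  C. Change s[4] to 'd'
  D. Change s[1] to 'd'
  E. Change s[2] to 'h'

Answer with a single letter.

Option A: s[3]='d'->'h', delta=(8-4)*13^2 mod 101 = 70, hash=9+70 mod 101 = 79
Option B: s[5]='e'->'i', delta=(9-5)*13^0 mod 101 = 4, hash=9+4 mod 101 = 13
Option C: s[4]='a'->'d', delta=(4-1)*13^1 mod 101 = 39, hash=9+39 mod 101 = 48 <-- target
Option D: s[1]='a'->'d', delta=(4-1)*13^4 mod 101 = 35, hash=9+35 mod 101 = 44
Option E: s[2]='e'->'h', delta=(8-5)*13^3 mod 101 = 26, hash=9+26 mod 101 = 35

Answer: C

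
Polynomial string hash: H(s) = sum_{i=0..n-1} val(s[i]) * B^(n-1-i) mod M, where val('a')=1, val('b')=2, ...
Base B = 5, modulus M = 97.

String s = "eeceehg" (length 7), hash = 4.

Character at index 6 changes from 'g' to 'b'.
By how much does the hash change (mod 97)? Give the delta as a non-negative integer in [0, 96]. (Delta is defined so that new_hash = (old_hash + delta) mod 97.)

Delta formula: (val(new) - val(old)) * B^(n-1-k) mod M
  val('b') - val('g') = 2 - 7 = -5
  B^(n-1-k) = 5^0 mod 97 = 1
  Delta = -5 * 1 mod 97 = 92

Answer: 92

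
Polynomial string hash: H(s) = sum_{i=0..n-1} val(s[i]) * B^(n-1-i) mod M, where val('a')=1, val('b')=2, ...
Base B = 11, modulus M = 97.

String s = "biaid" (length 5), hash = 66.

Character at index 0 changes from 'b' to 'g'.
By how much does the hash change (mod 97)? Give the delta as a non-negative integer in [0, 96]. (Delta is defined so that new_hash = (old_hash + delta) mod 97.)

Delta formula: (val(new) - val(old)) * B^(n-1-k) mod M
  val('g') - val('b') = 7 - 2 = 5
  B^(n-1-k) = 11^4 mod 97 = 91
  Delta = 5 * 91 mod 97 = 67

Answer: 67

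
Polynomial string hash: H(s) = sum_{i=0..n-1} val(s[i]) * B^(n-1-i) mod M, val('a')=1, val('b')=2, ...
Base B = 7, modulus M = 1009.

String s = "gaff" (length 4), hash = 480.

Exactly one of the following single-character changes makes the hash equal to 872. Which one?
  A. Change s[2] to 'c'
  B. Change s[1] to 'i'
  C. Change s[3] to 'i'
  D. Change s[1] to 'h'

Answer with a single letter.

Option A: s[2]='f'->'c', delta=(3-6)*7^1 mod 1009 = 988, hash=480+988 mod 1009 = 459
Option B: s[1]='a'->'i', delta=(9-1)*7^2 mod 1009 = 392, hash=480+392 mod 1009 = 872 <-- target
Option C: s[3]='f'->'i', delta=(9-6)*7^0 mod 1009 = 3, hash=480+3 mod 1009 = 483
Option D: s[1]='a'->'h', delta=(8-1)*7^2 mod 1009 = 343, hash=480+343 mod 1009 = 823

Answer: B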